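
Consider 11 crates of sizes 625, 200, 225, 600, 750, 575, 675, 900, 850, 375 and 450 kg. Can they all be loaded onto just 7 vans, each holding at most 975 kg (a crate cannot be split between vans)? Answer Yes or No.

Total = 6225 kg; ⌈6225/975⌉ = 7.
The bound of 7 does not rule out 7, but exhaustive search shows no assignment into 7 vans of capacity 975 kg exists — the minimum is 8.

No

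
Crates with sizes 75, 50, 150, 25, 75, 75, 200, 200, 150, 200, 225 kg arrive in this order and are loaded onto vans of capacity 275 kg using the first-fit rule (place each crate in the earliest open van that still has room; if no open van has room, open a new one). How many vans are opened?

  75 → van 1 (new)  [load 75/275]
  50 → van 1  [load 125/275]
  150 → van 1  [load 275/275]
  25 → van 2 (new)  [load 25/275]
  75 → van 2  [load 100/275]
  75 → van 2  [load 175/275]
  200 → van 3 (new)  [load 200/275]
  200 → van 4 (new)  [load 200/275]
  150 → van 5 (new)  [load 150/275]
  200 → van 6 (new)  [load 200/275]
  225 → van 7 (new)  [load 225/275]
7 vans opened.

7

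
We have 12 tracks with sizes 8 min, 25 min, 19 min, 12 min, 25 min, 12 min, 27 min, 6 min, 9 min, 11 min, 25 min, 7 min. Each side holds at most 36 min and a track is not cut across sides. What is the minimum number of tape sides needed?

6

Total = 27 + 25 + 25 + 25 + 19 + 12 + 12 + 11 + 9 + 8 + 7 + 6 = 186 min.
Lower bound: ⌈186/36⌉ = 6 tape sides.
A packing using 6 tape sides:
  side 1: 27 + 9 = 36
  side 2: 25 + 11 = 36
  side 3: 25 + 8 = 33
  side 4: 25 + 7 = 32
  side 5: 19 + 12 = 31
  side 6: 12 + 6 = 18
This matches the lower bound, so 6 is optimal.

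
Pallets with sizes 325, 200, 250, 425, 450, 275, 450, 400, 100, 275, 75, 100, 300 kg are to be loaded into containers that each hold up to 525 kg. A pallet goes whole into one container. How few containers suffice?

8

Total = 450 + 450 + 425 + 400 + 325 + 300 + 275 + 275 + 250 + 200 + 100 + 100 + 75 = 3625 kg.
Lower bound: ⌈3625/525⌉ = 7 containers.
Also, 8 pallets each exceed 525/2 kg, and no two of those can share a container, so at least 8 containers are needed.
A packing using 8 containers:
  container 1: 450 + 75 = 525
  container 2: 450 = 450
  container 3: 425 + 100 = 525
  container 4: 400 + 100 = 500
  container 5: 325 + 200 = 525
  container 6: 300 = 300
  container 7: 275 + 250 = 525
  container 8: 275 = 275
This matches the lower bound, so 8 is optimal.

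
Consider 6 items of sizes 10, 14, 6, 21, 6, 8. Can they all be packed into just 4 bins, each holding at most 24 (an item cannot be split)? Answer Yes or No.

Yes

A valid assignment using 3 bins:
  bin 1: 21 = 21
  bin 2: 14 + 10 = 24
  bin 3: 8 + 6 + 6 = 20
That uses only 3 ≤ 4, so 4 bins are enough.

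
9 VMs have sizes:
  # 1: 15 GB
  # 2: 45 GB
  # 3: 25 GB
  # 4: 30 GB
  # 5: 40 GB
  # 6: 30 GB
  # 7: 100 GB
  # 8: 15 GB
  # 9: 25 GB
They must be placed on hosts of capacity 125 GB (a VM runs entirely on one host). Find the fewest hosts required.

3

Total = 100 + 45 + 40 + 30 + 30 + 25 + 25 + 15 + 15 = 325 GB.
Lower bound: ⌈325/125⌉ = 3 hosts.
A packing using 3 hosts:
  host 1: 100 + 25 = 125
  host 2: 45 + 40 + 30 = 115
  host 3: 30 + 25 + 15 + 15 = 85
This matches the lower bound, so 3 is optimal.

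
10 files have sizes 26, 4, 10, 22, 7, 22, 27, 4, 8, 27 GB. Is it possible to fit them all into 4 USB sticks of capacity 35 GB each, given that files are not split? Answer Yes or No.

No

Total = 157 GB; ⌈157/35⌉ = 5.
At least 5 USB sticks are required, but only 4 are allowed.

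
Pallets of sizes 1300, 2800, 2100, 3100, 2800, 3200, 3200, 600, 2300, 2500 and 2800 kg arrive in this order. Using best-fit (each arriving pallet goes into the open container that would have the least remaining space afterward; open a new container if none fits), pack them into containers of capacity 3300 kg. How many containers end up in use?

10

  1300 → container 1 (new)  [load 1300/3300]
  2800 → container 2 (new)  [load 2800/3300]
  2100 → container 3 (new)  [load 2100/3300]
  3100 → container 4 (new)  [load 3100/3300]
  2800 → container 5 (new)  [load 2800/3300]
  3200 → container 6 (new)  [load 3200/3300]
  3200 → container 7 (new)  [load 3200/3300]
  600 → container 3  [load 2700/3300]
  2300 → container 8 (new)  [load 2300/3300]
  2500 → container 9 (new)  [load 2500/3300]
  2800 → container 10 (new)  [load 2800/3300]
10 containers opened.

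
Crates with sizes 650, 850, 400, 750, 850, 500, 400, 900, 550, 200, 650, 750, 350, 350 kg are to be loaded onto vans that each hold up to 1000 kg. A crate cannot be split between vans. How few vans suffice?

Total = 900 + 850 + 850 + 750 + 750 + 650 + 650 + 550 + 500 + 400 + 400 + 350 + 350 + 200 = 8150 kg.
Lower bound: ⌈8150/1000⌉ = 9 vans.
A packing using 9 vans:
  van 1: 900 = 900
  van 2: 850 = 850
  van 3: 850 = 850
  van 4: 750 + 200 = 950
  van 5: 750 = 750
  van 6: 650 + 350 = 1000
  van 7: 650 + 350 = 1000
  van 8: 550 + 400 = 950
  van 9: 500 + 400 = 900
This matches the lower bound, so 9 is optimal.

9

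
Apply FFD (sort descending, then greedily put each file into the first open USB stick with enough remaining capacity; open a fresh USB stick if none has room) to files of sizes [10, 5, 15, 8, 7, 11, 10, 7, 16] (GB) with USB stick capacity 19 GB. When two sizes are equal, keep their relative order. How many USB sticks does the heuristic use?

6

Sorted descending: 16, 15, 11, 10, 10, 8, 7, 7, 5.
  16 → USB stick 1 (new)  [load 16/19]
  15 → USB stick 2 (new)  [load 15/19]
  11 → USB stick 3 (new)  [load 11/19]
  10 → USB stick 4 (new)  [load 10/19]
  10 → USB stick 5 (new)  [load 10/19]
  8 → USB stick 3  [load 19/19]
  7 → USB stick 4  [load 17/19]
  7 → USB stick 5  [load 17/19]
  5 → USB stick 6 (new)  [load 5/19]
6 USB sticks opened.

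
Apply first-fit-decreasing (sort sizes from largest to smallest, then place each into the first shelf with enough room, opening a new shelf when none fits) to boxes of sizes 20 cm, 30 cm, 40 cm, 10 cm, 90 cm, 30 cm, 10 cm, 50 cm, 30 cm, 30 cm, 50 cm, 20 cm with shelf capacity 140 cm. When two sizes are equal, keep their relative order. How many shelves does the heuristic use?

Sorted descending: 90, 50, 50, 40, 30, 30, 30, 30, 20, 20, 10, 10.
  90 → shelf 1 (new)  [load 90/140]
  50 → shelf 1  [load 140/140]
  50 → shelf 2 (new)  [load 50/140]
  40 → shelf 2  [load 90/140]
  30 → shelf 2  [load 120/140]
  30 → shelf 3 (new)  [load 30/140]
  30 → shelf 3  [load 60/140]
  30 → shelf 3  [load 90/140]
  20 → shelf 2  [load 140/140]
  20 → shelf 3  [load 110/140]
  10 → shelf 3  [load 120/140]
  10 → shelf 3  [load 130/140]
3 shelves opened.

3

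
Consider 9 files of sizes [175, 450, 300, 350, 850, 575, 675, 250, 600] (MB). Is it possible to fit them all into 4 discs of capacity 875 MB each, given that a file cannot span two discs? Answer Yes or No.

Total = 4225 MB; ⌈4225/875⌉ = 5.
At least 5 discs are required, but only 4 are allowed.

No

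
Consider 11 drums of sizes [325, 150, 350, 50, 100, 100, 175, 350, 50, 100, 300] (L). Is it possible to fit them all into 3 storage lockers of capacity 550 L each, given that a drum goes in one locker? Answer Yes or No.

No

Total = 2050 L; ⌈2050/550⌉ = 4.
At least 4 storage lockers are required, but only 3 are allowed.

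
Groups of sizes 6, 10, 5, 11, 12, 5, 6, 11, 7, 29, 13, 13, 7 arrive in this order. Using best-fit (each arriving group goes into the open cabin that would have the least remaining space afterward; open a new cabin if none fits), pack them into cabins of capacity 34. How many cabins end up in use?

  6 → cabin 1 (new)  [load 6/34]
  10 → cabin 1  [load 16/34]
  5 → cabin 1  [load 21/34]
  11 → cabin 1  [load 32/34]
  12 → cabin 2 (new)  [load 12/34]
  5 → cabin 2  [load 17/34]
  6 → cabin 2  [load 23/34]
  11 → cabin 2  [load 34/34]
  7 → cabin 3 (new)  [load 7/34]
  29 → cabin 4 (new)  [load 29/34]
  13 → cabin 3  [load 20/34]
  13 → cabin 3  [load 33/34]
  7 → cabin 5 (new)  [load 7/34]
5 cabins opened.

5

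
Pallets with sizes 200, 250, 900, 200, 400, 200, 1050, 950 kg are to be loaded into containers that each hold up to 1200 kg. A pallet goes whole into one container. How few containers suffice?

Total = 1050 + 950 + 900 + 400 + 250 + 200 + 200 + 200 = 4150 kg.
Lower bound: ⌈4150/1200⌉ = 4 containers.
A packing using 4 containers:
  container 1: 1050 = 1050
  container 2: 950 + 250 = 1200
  container 3: 900 + 200 = 1100
  container 4: 400 + 200 + 200 = 800
This matches the lower bound, so 4 is optimal.

4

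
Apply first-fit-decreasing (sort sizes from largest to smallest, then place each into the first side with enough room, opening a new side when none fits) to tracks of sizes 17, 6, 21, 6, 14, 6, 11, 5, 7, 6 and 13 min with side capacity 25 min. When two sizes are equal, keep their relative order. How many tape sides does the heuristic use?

5

Sorted descending: 21, 17, 14, 13, 11, 7, 6, 6, 6, 6, 5.
  21 → side 1 (new)  [load 21/25]
  17 → side 2 (new)  [load 17/25]
  14 → side 3 (new)  [load 14/25]
  13 → side 4 (new)  [load 13/25]
  11 → side 3  [load 25/25]
  7 → side 2  [load 24/25]
  6 → side 4  [load 19/25]
  6 → side 4  [load 25/25]
  6 → side 5 (new)  [load 6/25]
  6 → side 5  [load 12/25]
  5 → side 5  [load 17/25]
5 tape sides opened.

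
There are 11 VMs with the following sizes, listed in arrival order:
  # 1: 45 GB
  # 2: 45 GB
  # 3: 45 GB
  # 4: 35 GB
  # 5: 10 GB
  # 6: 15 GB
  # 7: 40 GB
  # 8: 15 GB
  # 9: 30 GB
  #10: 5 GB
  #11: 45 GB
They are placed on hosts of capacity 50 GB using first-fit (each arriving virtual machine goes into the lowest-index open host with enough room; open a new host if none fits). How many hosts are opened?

8

  45 → host 1 (new)  [load 45/50]
  45 → host 2 (new)  [load 45/50]
  45 → host 3 (new)  [load 45/50]
  35 → host 4 (new)  [load 35/50]
  10 → host 4  [load 45/50]
  15 → host 5 (new)  [load 15/50]
  40 → host 6 (new)  [load 40/50]
  15 → host 5  [load 30/50]
  30 → host 7 (new)  [load 30/50]
  5 → host 1  [load 50/50]
  45 → host 8 (new)  [load 45/50]
8 hosts opened.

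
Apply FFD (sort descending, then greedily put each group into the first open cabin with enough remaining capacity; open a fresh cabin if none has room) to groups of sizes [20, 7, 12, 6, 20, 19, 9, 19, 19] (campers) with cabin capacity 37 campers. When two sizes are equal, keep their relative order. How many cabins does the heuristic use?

Sorted descending: 20, 20, 19, 19, 19, 12, 9, 7, 6.
  20 → cabin 1 (new)  [load 20/37]
  20 → cabin 2 (new)  [load 20/37]
  19 → cabin 3 (new)  [load 19/37]
  19 → cabin 4 (new)  [load 19/37]
  19 → cabin 5 (new)  [load 19/37]
  12 → cabin 1  [load 32/37]
  9 → cabin 2  [load 29/37]
  7 → cabin 2  [load 36/37]
  6 → cabin 3  [load 25/37]
5 cabins opened.

5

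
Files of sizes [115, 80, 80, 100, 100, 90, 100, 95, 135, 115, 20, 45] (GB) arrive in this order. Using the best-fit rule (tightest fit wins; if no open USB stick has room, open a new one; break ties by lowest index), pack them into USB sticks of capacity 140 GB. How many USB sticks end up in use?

  115 → USB stick 1 (new)  [load 115/140]
  80 → USB stick 2 (new)  [load 80/140]
  80 → USB stick 3 (new)  [load 80/140]
  100 → USB stick 4 (new)  [load 100/140]
  100 → USB stick 5 (new)  [load 100/140]
  90 → USB stick 6 (new)  [load 90/140]
  100 → USB stick 7 (new)  [load 100/140]
  95 → USB stick 8 (new)  [load 95/140]
  135 → USB stick 9 (new)  [load 135/140]
  115 → USB stick 10 (new)  [load 115/140]
  20 → USB stick 1  [load 135/140]
  45 → USB stick 8  [load 140/140]
10 USB sticks opened.

10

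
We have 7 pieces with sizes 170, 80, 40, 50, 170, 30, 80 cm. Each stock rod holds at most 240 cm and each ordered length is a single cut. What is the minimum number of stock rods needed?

3

Total = 170 + 170 + 80 + 80 + 50 + 40 + 30 = 620 cm.
Lower bound: ⌈620/240⌉ = 3 stock rods.
A packing using 3 stock rods:
  stock rod 1: 170 + 50 = 220
  stock rod 2: 170 + 40 + 30 = 240
  stock rod 3: 80 + 80 = 160
This matches the lower bound, so 3 is optimal.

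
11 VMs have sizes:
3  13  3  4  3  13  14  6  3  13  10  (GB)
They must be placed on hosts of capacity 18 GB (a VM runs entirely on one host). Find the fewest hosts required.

Total = 14 + 13 + 13 + 13 + 10 + 6 + 4 + 3 + 3 + 3 + 3 = 85 GB.
Lower bound: ⌈85/18⌉ = 5 hosts.
A packing using 6 hosts:
  host 1: 14 + 4 = 18
  host 2: 13 + 3 = 16
  host 3: 13 + 3 = 16
  host 4: 13 + 3 = 16
  host 5: 10 + 6 = 16
  host 6: 3 = 3
No arrangement into 5 hosts stays within capacity, so 6 is optimal.

6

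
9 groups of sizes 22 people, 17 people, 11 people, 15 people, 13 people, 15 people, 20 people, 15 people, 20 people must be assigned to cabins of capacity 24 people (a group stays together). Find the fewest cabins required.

8

Total = 22 + 20 + 20 + 17 + 15 + 15 + 15 + 13 + 11 = 148 people.
Lower bound: ⌈148/24⌉ = 7 cabins.
Also, 8 groups each exceed 12 people, and no two of those can share a cabin, so at least 8 cabins are needed.
A packing using 8 cabins:
  cabin 1: 22 = 22
  cabin 2: 20 = 20
  cabin 3: 20 = 20
  cabin 4: 17 = 17
  cabin 5: 15 = 15
  cabin 6: 15 = 15
  cabin 7: 15 = 15
  cabin 8: 13 + 11 = 24
This matches the lower bound, so 8 is optimal.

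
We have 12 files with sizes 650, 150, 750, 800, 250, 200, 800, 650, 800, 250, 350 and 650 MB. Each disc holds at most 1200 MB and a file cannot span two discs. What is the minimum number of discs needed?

7

Total = 800 + 800 + 800 + 750 + 650 + 650 + 650 + 350 + 250 + 250 + 200 + 150 = 6300 MB.
Lower bound: ⌈6300/1200⌉ = 6 discs.
Also, 7 files each exceed 600 MB, and no two of those can share a disc, so at least 7 discs are needed.
A packing using 7 discs:
  disc 1: 800 + 350 = 1150
  disc 2: 800 + 250 + 150 = 1200
  disc 3: 800 + 250 = 1050
  disc 4: 750 + 200 = 950
  disc 5: 650 = 650
  disc 6: 650 = 650
  disc 7: 650 = 650
This matches the lower bound, so 7 is optimal.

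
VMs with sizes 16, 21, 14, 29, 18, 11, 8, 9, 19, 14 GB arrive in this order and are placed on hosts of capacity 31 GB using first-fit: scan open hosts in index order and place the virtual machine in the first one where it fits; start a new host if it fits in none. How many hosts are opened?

6

  16 → host 1 (new)  [load 16/31]
  21 → host 2 (new)  [load 21/31]
  14 → host 1  [load 30/31]
  29 → host 3 (new)  [load 29/31]
  18 → host 4 (new)  [load 18/31]
  11 → host 4  [load 29/31]
  8 → host 2  [load 29/31]
  9 → host 5 (new)  [load 9/31]
  19 → host 5  [load 28/31]
  14 → host 6 (new)  [load 14/31]
6 hosts opened.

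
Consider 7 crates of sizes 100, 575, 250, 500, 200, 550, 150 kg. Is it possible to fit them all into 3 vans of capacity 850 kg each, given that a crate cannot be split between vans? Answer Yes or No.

Yes

A valid assignment using 3 vans:
  van 1: 575 + 250 = 825
  van 2: 550 + 200 + 100 = 850
  van 3: 500 + 150 = 650
Every load is within 850 kg, so 3 vans suffice.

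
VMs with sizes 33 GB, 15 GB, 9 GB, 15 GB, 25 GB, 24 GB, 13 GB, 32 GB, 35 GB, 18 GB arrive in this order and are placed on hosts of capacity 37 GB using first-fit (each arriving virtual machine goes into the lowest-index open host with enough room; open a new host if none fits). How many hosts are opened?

  33 → host 1 (new)  [load 33/37]
  15 → host 2 (new)  [load 15/37]
  9 → host 2  [load 24/37]
  15 → host 3 (new)  [load 15/37]
  25 → host 4 (new)  [load 25/37]
  24 → host 5 (new)  [load 24/37]
  13 → host 2  [load 37/37]
  32 → host 6 (new)  [load 32/37]
  35 → host 7 (new)  [load 35/37]
  18 → host 3  [load 33/37]
7 hosts opened.

7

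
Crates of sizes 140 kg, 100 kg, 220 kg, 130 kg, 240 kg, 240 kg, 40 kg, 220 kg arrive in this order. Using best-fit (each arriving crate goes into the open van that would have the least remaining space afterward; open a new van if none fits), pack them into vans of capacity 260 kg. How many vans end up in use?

  140 → van 1 (new)  [load 140/260]
  100 → van 1  [load 240/260]
  220 → van 2 (new)  [load 220/260]
  130 → van 3 (new)  [load 130/260]
  240 → van 4 (new)  [load 240/260]
  240 → van 5 (new)  [load 240/260]
  40 → van 2  [load 260/260]
  220 → van 6 (new)  [load 220/260]
6 vans opened.

6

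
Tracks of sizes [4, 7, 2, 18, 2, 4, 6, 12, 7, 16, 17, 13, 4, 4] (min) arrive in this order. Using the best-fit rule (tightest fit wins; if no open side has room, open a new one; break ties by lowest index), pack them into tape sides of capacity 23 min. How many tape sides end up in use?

6

  4 → side 1 (new)  [load 4/23]
  7 → side 1  [load 11/23]
  2 → side 1  [load 13/23]
  18 → side 2 (new)  [load 18/23]
  2 → side 2  [load 20/23]
  4 → side 1  [load 17/23]
  6 → side 1  [load 23/23]
  12 → side 3 (new)  [load 12/23]
  7 → side 3  [load 19/23]
  16 → side 4 (new)  [load 16/23]
  17 → side 5 (new)  [load 17/23]
  13 → side 6 (new)  [load 13/23]
  4 → side 3  [load 23/23]
  4 → side 5  [load 21/23]
6 tape sides opened.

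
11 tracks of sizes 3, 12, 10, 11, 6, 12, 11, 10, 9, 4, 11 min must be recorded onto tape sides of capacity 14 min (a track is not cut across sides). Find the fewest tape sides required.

Total = 12 + 12 + 11 + 11 + 11 + 10 + 10 + 9 + 6 + 4 + 3 = 99 min.
Lower bound: ⌈99/14⌉ = 8 tape sides.
A packing using 9 tape sides:
  side 1: 12 = 12
  side 2: 12 = 12
  side 3: 11 + 3 = 14
  side 4: 11 = 11
  side 5: 11 = 11
  side 6: 10 + 4 = 14
  side 7: 10 = 10
  side 8: 9 = 9
  side 9: 6 = 6
No arrangement into 8 tape sides stays within capacity, so 9 is optimal.

9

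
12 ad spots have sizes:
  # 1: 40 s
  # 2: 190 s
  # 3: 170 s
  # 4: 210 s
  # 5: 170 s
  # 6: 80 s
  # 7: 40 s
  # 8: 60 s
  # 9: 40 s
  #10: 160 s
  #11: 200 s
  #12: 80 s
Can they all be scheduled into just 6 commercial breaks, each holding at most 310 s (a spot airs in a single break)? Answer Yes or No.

Yes

A valid assignment using 6 commercial breaks:
  break 1: 210 + 80 = 290
  break 2: 200 + 80 = 280
  break 3: 190 + 60 + 40 = 290
  break 4: 170 + 40 + 40 = 250
  break 5: 170 = 170
  break 6: 160 = 160
Every load is within 310 s, so 6 commercial breaks suffice.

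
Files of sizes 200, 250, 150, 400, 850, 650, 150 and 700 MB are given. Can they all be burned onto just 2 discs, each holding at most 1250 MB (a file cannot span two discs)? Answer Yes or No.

No

Total = 3350 MB; ⌈3350/1250⌉ = 3.
At least 3 discs are required, but only 2 are allowed.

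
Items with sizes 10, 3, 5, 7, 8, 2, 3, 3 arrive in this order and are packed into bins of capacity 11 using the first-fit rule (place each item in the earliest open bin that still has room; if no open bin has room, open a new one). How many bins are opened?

4

  10 → bin 1 (new)  [load 10/11]
  3 → bin 2 (new)  [load 3/11]
  5 → bin 2  [load 8/11]
  7 → bin 3 (new)  [load 7/11]
  8 → bin 4 (new)  [load 8/11]
  2 → bin 2  [load 10/11]
  3 → bin 3  [load 10/11]
  3 → bin 4  [load 11/11]
4 bins opened.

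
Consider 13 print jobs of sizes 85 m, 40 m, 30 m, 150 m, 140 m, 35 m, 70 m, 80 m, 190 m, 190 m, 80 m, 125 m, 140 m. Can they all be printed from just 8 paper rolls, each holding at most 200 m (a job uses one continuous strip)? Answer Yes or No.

A valid assignment using 8 paper rolls:
  roll 1: 190 = 190
  roll 2: 190 = 190
  roll 3: 150 + 40 = 190
  roll 4: 140 + 35 = 175
  roll 5: 140 + 30 = 170
  roll 6: 125 + 70 = 195
  roll 7: 85 + 80 = 165
  roll 8: 80 = 80
Every load is within 200 m, so 8 paper rolls suffice.

Yes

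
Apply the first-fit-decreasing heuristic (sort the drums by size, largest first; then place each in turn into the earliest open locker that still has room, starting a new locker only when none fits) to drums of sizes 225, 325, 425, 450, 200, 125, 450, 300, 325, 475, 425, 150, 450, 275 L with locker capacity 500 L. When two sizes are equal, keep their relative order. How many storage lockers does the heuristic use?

10

Sorted descending: 475, 450, 450, 450, 425, 425, 325, 325, 300, 275, 225, 200, 150, 125.
  475 → locker 1 (new)  [load 475/500]
  450 → locker 2 (new)  [load 450/500]
  450 → locker 3 (new)  [load 450/500]
  450 → locker 4 (new)  [load 450/500]
  425 → locker 5 (new)  [load 425/500]
  425 → locker 6 (new)  [load 425/500]
  325 → locker 7 (new)  [load 325/500]
  325 → locker 8 (new)  [load 325/500]
  300 → locker 9 (new)  [load 300/500]
  275 → locker 10 (new)  [load 275/500]
  225 → locker 10  [load 500/500]
  200 → locker 9  [load 500/500]
  150 → locker 7  [load 475/500]
  125 → locker 8  [load 450/500]
10 storage lockers opened.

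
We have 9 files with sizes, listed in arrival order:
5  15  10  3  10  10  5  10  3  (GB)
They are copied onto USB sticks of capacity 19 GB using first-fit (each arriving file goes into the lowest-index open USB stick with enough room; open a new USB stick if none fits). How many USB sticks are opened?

  5 → USB stick 1 (new)  [load 5/19]
  15 → USB stick 2 (new)  [load 15/19]
  10 → USB stick 1  [load 15/19]
  3 → USB stick 1  [load 18/19]
  10 → USB stick 3 (new)  [load 10/19]
  10 → USB stick 4 (new)  [load 10/19]
  5 → USB stick 3  [load 15/19]
  10 → USB stick 5 (new)  [load 10/19]
  3 → USB stick 2  [load 18/19]
5 USB sticks opened.

5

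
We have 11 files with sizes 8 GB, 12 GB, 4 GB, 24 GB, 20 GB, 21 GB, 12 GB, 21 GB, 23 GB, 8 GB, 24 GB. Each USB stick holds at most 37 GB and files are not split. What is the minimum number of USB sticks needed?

6

Total = 24 + 24 + 23 + 21 + 21 + 20 + 12 + 12 + 8 + 8 + 4 = 177 GB.
Lower bound: ⌈177/37⌉ = 5 USB sticks.
Also, 6 files each exceed 37/2 GB, and no two of those can share a USB stick, so at least 6 USB sticks are needed.
A packing using 6 USB sticks:
  USB stick 1: 24 + 12 = 36
  USB stick 2: 24 + 12 = 36
  USB stick 3: 23 + 8 + 4 = 35
  USB stick 4: 21 + 8 = 29
  USB stick 5: 21 = 21
  USB stick 6: 20 = 20
This matches the lower bound, so 6 is optimal.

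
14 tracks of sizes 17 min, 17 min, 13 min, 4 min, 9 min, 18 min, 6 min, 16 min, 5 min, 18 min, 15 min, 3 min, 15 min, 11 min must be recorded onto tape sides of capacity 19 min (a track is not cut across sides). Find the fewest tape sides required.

10

Total = 18 + 18 + 17 + 17 + 16 + 15 + 15 + 13 + 11 + 9 + 6 + 5 + 4 + 3 = 167 min.
Lower bound: ⌈167/19⌉ = 9 tape sides.
A packing using 10 tape sides:
  side 1: 18 = 18
  side 2: 18 = 18
  side 3: 17 = 17
  side 4: 17 = 17
  side 5: 16 + 3 = 19
  side 6: 15 + 4 = 19
  side 7: 15 = 15
  side 8: 13 + 6 = 19
  side 9: 11 + 5 = 16
  side 10: 9 = 9
No arrangement into 9 tape sides stays within capacity, so 10 is optimal.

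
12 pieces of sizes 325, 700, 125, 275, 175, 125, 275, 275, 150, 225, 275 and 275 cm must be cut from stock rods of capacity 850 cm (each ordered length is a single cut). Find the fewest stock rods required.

4

Total = 700 + 325 + 275 + 275 + 275 + 275 + 275 + 225 + 175 + 150 + 125 + 125 = 3200 cm.
Lower bound: ⌈3200/850⌉ = 4 stock rods.
A packing using 4 stock rods:
  stock rod 1: 700 + 150 = 850
  stock rod 2: 325 + 275 + 225 = 825
  stock rod 3: 275 + 275 + 275 = 825
  stock rod 4: 275 + 175 + 125 + 125 = 700
This matches the lower bound, so 4 is optimal.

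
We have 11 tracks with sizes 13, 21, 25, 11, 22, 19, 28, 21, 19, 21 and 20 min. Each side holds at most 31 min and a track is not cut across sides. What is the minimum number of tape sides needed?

Total = 28 + 25 + 22 + 21 + 21 + 21 + 20 + 19 + 19 + 13 + 11 = 220 min.
Lower bound: ⌈220/31⌉ = 8 tape sides.
Also, 9 tracks each exceed 31/2 min, and no two of those can share a side, so at least 9 tape sides are needed.
A packing using 10 tape sides:
  side 1: 28 = 28
  side 2: 25 = 25
  side 3: 22 = 22
  side 4: 21 = 21
  side 5: 21 = 21
  side 6: 21 = 21
  side 7: 20 + 11 = 31
  side 8: 19 = 19
  side 9: 19 = 19
  side 10: 13 = 13
No arrangement into 9 tape sides stays within capacity, so 10 is optimal.

10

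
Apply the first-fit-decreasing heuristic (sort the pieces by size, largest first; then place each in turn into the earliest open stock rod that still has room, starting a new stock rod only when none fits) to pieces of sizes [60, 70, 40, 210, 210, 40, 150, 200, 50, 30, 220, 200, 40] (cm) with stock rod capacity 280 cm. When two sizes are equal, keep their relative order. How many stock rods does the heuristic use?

Sorted descending: 220, 210, 210, 200, 200, 150, 70, 60, 50, 40, 40, 40, 30.
  220 → stock rod 1 (new)  [load 220/280]
  210 → stock rod 2 (new)  [load 210/280]
  210 → stock rod 3 (new)  [load 210/280]
  200 → stock rod 4 (new)  [load 200/280]
  200 → stock rod 5 (new)  [load 200/280]
  150 → stock rod 6 (new)  [load 150/280]
  70 → stock rod 2  [load 280/280]
  60 → stock rod 1  [load 280/280]
  50 → stock rod 3  [load 260/280]
  40 → stock rod 4  [load 240/280]
  40 → stock rod 4  [load 280/280]
  40 → stock rod 5  [load 240/280]
  30 → stock rod 5  [load 270/280]
6 stock rods opened.

6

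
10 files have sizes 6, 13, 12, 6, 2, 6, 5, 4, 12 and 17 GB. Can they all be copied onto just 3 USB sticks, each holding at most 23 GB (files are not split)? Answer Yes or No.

No

Total = 83 GB; ⌈83/23⌉ = 4.
At least 4 USB sticks are required, but only 3 are allowed.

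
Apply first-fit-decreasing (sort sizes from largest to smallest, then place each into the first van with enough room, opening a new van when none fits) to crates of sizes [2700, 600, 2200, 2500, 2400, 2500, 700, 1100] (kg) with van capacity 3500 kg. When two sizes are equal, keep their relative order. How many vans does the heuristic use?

Sorted descending: 2700, 2500, 2500, 2400, 2200, 1100, 700, 600.
  2700 → van 1 (new)  [load 2700/3500]
  2500 → van 2 (new)  [load 2500/3500]
  2500 → van 3 (new)  [load 2500/3500]
  2400 → van 4 (new)  [load 2400/3500]
  2200 → van 5 (new)  [load 2200/3500]
  1100 → van 4  [load 3500/3500]
  700 → van 1  [load 3400/3500]
  600 → van 2  [load 3100/3500]
5 vans opened.

5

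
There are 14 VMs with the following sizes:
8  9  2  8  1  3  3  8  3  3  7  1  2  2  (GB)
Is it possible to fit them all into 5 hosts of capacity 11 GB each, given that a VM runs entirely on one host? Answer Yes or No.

Total = 60 GB; ⌈60/11⌉ = 6.
At least 6 hosts are required, but only 5 are allowed.

No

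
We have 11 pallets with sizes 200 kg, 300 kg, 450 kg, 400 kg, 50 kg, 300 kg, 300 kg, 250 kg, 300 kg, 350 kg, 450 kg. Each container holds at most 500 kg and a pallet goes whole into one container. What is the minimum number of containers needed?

Total = 450 + 450 + 400 + 350 + 300 + 300 + 300 + 300 + 250 + 200 + 50 = 3350 kg.
Lower bound: ⌈3350/500⌉ = 7 containers.
Also, 8 pallets each exceed 250 kg, and no two of those can share a container, so at least 8 containers are needed.
A packing using 9 containers:
  container 1: 450 + 50 = 500
  container 2: 450 = 450
  container 3: 400 = 400
  container 4: 350 = 350
  container 5: 300 + 200 = 500
  container 6: 300 = 300
  container 7: 300 = 300
  container 8: 300 = 300
  container 9: 250 = 250
No arrangement into 8 containers stays within capacity, so 9 is optimal.

9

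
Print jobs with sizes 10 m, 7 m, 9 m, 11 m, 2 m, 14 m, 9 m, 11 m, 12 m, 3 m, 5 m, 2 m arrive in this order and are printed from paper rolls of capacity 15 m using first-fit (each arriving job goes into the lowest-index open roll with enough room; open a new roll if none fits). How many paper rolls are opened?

  10 → roll 1 (new)  [load 10/15]
  7 → roll 2 (new)  [load 7/15]
  9 → roll 3 (new)  [load 9/15]
  11 → roll 4 (new)  [load 11/15]
  2 → roll 1  [load 12/15]
  14 → roll 5 (new)  [load 14/15]
  9 → roll 6 (new)  [load 9/15]
  11 → roll 7 (new)  [load 11/15]
  12 → roll 8 (new)  [load 12/15]
  3 → roll 1  [load 15/15]
  5 → roll 2  [load 12/15]
  2 → roll 2  [load 14/15]
8 paper rolls opened.

8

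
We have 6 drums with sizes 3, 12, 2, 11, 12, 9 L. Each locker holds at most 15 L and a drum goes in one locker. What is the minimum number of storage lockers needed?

4

Total = 12 + 12 + 11 + 9 + 3 + 2 = 49 L.
Lower bound: ⌈49/15⌉ = 4 storage lockers.
A packing using 4 storage lockers:
  locker 1: 12 + 3 = 15
  locker 2: 12 + 2 = 14
  locker 3: 11 = 11
  locker 4: 9 = 9
This matches the lower bound, so 4 is optimal.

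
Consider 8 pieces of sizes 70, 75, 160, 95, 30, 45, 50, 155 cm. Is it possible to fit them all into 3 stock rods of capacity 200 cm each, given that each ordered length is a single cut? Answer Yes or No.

Total = 680 cm; ⌈680/200⌉ = 4.
At least 4 stock rods are required, but only 3 are allowed.

No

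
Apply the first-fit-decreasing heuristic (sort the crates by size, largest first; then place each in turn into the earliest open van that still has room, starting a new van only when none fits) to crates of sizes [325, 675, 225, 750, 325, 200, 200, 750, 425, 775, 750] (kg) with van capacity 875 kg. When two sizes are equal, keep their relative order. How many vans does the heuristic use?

Sorted descending: 775, 750, 750, 750, 675, 425, 325, 325, 225, 200, 200.
  775 → van 1 (new)  [load 775/875]
  750 → van 2 (new)  [load 750/875]
  750 → van 3 (new)  [load 750/875]
  750 → van 4 (new)  [load 750/875]
  675 → van 5 (new)  [load 675/875]
  425 → van 6 (new)  [load 425/875]
  325 → van 6  [load 750/875]
  325 → van 7 (new)  [load 325/875]
  225 → van 7  [load 550/875]
  200 → van 5  [load 875/875]
  200 → van 7  [load 750/875]
7 vans opened.

7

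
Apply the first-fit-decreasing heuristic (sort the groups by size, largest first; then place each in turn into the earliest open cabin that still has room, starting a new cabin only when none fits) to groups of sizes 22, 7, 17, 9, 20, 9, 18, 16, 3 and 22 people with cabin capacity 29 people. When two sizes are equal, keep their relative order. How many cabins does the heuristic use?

Sorted descending: 22, 22, 20, 18, 17, 16, 9, 9, 7, 3.
  22 → cabin 1 (new)  [load 22/29]
  22 → cabin 2 (new)  [load 22/29]
  20 → cabin 3 (new)  [load 20/29]
  18 → cabin 4 (new)  [load 18/29]
  17 → cabin 5 (new)  [load 17/29]
  16 → cabin 6 (new)  [load 16/29]
  9 → cabin 3  [load 29/29]
  9 → cabin 4  [load 27/29]
  7 → cabin 1  [load 29/29]
  3 → cabin 2  [load 25/29]
6 cabins opened.

6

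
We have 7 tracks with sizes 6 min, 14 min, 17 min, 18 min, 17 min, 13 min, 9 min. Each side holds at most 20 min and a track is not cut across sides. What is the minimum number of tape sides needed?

6

Total = 18 + 17 + 17 + 14 + 13 + 9 + 6 = 94 min.
Lower bound: ⌈94/20⌉ = 5 tape sides.
A packing using 6 tape sides:
  side 1: 18 = 18
  side 2: 17 = 17
  side 3: 17 = 17
  side 4: 14 + 6 = 20
  side 5: 13 = 13
  side 6: 9 = 9
No arrangement into 5 tape sides stays within capacity, so 6 is optimal.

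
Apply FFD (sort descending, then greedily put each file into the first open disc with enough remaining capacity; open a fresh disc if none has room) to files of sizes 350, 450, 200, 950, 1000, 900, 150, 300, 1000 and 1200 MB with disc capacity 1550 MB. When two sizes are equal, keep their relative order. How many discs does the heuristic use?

5

Sorted descending: 1200, 1000, 1000, 950, 900, 450, 350, 300, 200, 150.
  1200 → disc 1 (new)  [load 1200/1550]
  1000 → disc 2 (new)  [load 1000/1550]
  1000 → disc 3 (new)  [load 1000/1550]
  950 → disc 4 (new)  [load 950/1550]
  900 → disc 5 (new)  [load 900/1550]
  450 → disc 2  [load 1450/1550]
  350 → disc 1  [load 1550/1550]
  300 → disc 3  [load 1300/1550]
  200 → disc 3  [load 1500/1550]
  150 → disc 4  [load 1100/1550]
5 discs opened.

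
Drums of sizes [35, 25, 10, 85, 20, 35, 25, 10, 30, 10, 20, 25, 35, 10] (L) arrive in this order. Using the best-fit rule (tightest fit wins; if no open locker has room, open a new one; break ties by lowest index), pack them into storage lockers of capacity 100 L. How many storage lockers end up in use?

4

  35 → locker 1 (new)  [load 35/100]
  25 → locker 1  [load 60/100]
  10 → locker 1  [load 70/100]
  85 → locker 2 (new)  [load 85/100]
  20 → locker 1  [load 90/100]
  35 → locker 3 (new)  [load 35/100]
  25 → locker 3  [load 60/100]
  10 → locker 1  [load 100/100]
  30 → locker 3  [load 90/100]
  10 → locker 3  [load 100/100]
  20 → locker 4 (new)  [load 20/100]
  25 → locker 4  [load 45/100]
  35 → locker 4  [load 80/100]
  10 → locker 2  [load 95/100]
4 storage lockers opened.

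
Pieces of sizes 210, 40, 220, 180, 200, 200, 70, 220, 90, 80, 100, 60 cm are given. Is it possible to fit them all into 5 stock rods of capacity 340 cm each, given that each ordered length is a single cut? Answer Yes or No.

No

Total = 1670 cm; ⌈1670/340⌉ = 5.
6 pieces each exceed half the capacity and cannot share a stock rod, forcing at least 6 stock rods.
At least 6 stock rods are required, but only 5 are allowed.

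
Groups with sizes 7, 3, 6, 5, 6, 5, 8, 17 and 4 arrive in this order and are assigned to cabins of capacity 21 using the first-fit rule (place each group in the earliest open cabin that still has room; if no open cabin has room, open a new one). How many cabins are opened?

  7 → cabin 1 (new)  [load 7/21]
  3 → cabin 1  [load 10/21]
  6 → cabin 1  [load 16/21]
  5 → cabin 1  [load 21/21]
  6 → cabin 2 (new)  [load 6/21]
  5 → cabin 2  [load 11/21]
  8 → cabin 2  [load 19/21]
  17 → cabin 3 (new)  [load 17/21]
  4 → cabin 3  [load 21/21]
3 cabins opened.

3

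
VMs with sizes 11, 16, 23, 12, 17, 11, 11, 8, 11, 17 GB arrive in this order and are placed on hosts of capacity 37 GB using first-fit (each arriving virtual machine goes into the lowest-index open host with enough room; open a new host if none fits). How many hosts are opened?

5

  11 → host 1 (new)  [load 11/37]
  16 → host 1  [load 27/37]
  23 → host 2 (new)  [load 23/37]
  12 → host 2  [load 35/37]
  17 → host 3 (new)  [load 17/37]
  11 → host 3  [load 28/37]
  11 → host 4 (new)  [load 11/37]
  8 → host 1  [load 35/37]
  11 → host 4  [load 22/37]
  17 → host 5 (new)  [load 17/37]
5 hosts opened.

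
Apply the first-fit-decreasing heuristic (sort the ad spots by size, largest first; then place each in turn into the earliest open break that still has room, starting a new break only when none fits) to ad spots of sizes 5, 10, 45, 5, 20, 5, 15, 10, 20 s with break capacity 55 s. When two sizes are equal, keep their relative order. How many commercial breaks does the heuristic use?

3

Sorted descending: 45, 20, 20, 15, 10, 10, 5, 5, 5.
  45 → break 1 (new)  [load 45/55]
  20 → break 2 (new)  [load 20/55]
  20 → break 2  [load 40/55]
  15 → break 2  [load 55/55]
  10 → break 1  [load 55/55]
  10 → break 3 (new)  [load 10/55]
  5 → break 3  [load 15/55]
  5 → break 3  [load 20/55]
  5 → break 3  [load 25/55]
3 commercial breaks opened.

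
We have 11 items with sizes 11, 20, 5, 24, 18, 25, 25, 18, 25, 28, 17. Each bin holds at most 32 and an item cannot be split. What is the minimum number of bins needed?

Total = 28 + 25 + 25 + 25 + 24 + 20 + 18 + 18 + 17 + 11 + 5 = 216.
Lower bound: ⌈216/32⌉ = 7 bins.
Also, 9 items each exceed 16, and no two of those can share a bin, so at least 9 bins are needed.
A packing using 9 bins:
  bin 1: 28 = 28
  bin 2: 25 + 5 = 30
  bin 3: 25 = 25
  bin 4: 25 = 25
  bin 5: 24 = 24
  bin 6: 20 + 11 = 31
  bin 7: 18 = 18
  bin 8: 18 = 18
  bin 9: 17 = 17
This matches the lower bound, so 9 is optimal.

9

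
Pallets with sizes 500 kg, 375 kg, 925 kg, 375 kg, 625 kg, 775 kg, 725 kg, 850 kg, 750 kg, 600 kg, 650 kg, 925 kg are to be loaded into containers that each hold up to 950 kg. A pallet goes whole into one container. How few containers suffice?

Total = 925 + 925 + 850 + 775 + 750 + 725 + 650 + 625 + 600 + 500 + 375 + 375 = 8075 kg.
Lower bound: ⌈8075/950⌉ = 9 containers.
Also, 10 pallets each exceed 475 kg, and no two of those can share a container, so at least 10 containers are needed.
A packing using 11 containers:
  container 1: 925 = 925
  container 2: 925 = 925
  container 3: 850 = 850
  container 4: 775 = 775
  container 5: 750 = 750
  container 6: 725 = 725
  container 7: 650 = 650
  container 8: 625 = 625
  container 9: 600 = 600
  container 10: 500 + 375 = 875
  container 11: 375 = 375
No arrangement into 10 containers stays within capacity, so 11 is optimal.

11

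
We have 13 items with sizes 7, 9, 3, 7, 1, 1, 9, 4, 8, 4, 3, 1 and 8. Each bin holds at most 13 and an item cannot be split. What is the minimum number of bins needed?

Total = 9 + 9 + 8 + 8 + 7 + 7 + 4 + 4 + 3 + 3 + 1 + 1 + 1 = 65.
Lower bound: ⌈65/13⌉ = 5 bins.
Also, 6 items each exceed 13/2, and no two of those can share a bin, so at least 6 bins are needed.
A packing using 6 bins:
  bin 1: 9 + 4 = 13
  bin 2: 9 + 4 = 13
  bin 3: 8 + 3 + 1 + 1 = 13
  bin 4: 8 + 3 + 1 = 12
  bin 5: 7 = 7
  bin 6: 7 = 7
This matches the lower bound, so 6 is optimal.

6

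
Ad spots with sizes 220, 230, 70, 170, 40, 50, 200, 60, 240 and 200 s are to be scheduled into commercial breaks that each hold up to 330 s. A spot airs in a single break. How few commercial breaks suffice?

Total = 240 + 230 + 220 + 200 + 200 + 170 + 70 + 60 + 50 + 40 = 1480 s.
Lower bound: ⌈1480/330⌉ = 5 commercial breaks.
Also, 6 ad spots each exceed 165 s, and no two of those can share a break, so at least 6 commercial breaks are needed.
A packing using 6 commercial breaks:
  break 1: 240 + 70 = 310
  break 2: 230 + 60 + 40 = 330
  break 3: 220 + 50 = 270
  break 4: 200 = 200
  break 5: 200 = 200
  break 6: 170 = 170
This matches the lower bound, so 6 is optimal.

6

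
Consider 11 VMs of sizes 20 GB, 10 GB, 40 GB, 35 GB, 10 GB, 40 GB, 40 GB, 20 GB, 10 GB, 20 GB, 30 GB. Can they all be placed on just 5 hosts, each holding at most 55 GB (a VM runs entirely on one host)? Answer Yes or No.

Total = 275 GB; ⌈275/55⌉ = 5.
The bound of 5 does not rule out 5, but exhaustive search shows no assignment into 5 hosts of capacity 55 GB exists — the minimum is 6.

No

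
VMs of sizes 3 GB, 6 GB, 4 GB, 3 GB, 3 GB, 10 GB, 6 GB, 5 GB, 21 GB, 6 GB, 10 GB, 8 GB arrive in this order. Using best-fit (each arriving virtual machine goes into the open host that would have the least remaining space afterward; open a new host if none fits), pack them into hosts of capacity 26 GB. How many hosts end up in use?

4

  3 → host 1 (new)  [load 3/26]
  6 → host 1  [load 9/26]
  4 → host 1  [load 13/26]
  3 → host 1  [load 16/26]
  3 → host 1  [load 19/26]
  10 → host 2 (new)  [load 10/26]
  6 → host 1  [load 25/26]
  5 → host 2  [load 15/26]
  21 → host 3 (new)  [load 21/26]
  6 → host 2  [load 21/26]
  10 → host 4 (new)  [load 10/26]
  8 → host 4  [load 18/26]
4 hosts opened.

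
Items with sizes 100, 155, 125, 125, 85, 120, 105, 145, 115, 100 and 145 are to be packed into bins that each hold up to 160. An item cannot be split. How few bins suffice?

11

Total = 155 + 145 + 145 + 125 + 125 + 120 + 115 + 105 + 100 + 100 + 85 = 1320.
Lower bound: ⌈1320/160⌉ = 9 bins.
Also, 11 items each exceed 80, and no two of those can share a bin, so at least 11 bins are needed.
A packing using 11 bins:
  bin 1: 155 = 155
  bin 2: 145 = 145
  bin 3: 145 = 145
  bin 4: 125 = 125
  bin 5: 125 = 125
  bin 6: 120 = 120
  bin 7: 115 = 115
  bin 8: 105 = 105
  bin 9: 100 = 100
  bin 10: 100 = 100
  bin 11: 85 = 85
This matches the lower bound, so 11 is optimal.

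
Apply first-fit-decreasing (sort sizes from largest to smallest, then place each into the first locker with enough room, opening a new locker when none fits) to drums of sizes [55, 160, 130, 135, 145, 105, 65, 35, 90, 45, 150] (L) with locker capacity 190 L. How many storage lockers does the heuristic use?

7

Sorted descending: 160, 150, 145, 135, 130, 105, 90, 65, 55, 45, 35.
  160 → locker 1 (new)  [load 160/190]
  150 → locker 2 (new)  [load 150/190]
  145 → locker 3 (new)  [load 145/190]
  135 → locker 4 (new)  [load 135/190]
  130 → locker 5 (new)  [load 130/190]
  105 → locker 6 (new)  [load 105/190]
  90 → locker 7 (new)  [load 90/190]
  65 → locker 6  [load 170/190]
  55 → locker 4  [load 190/190]
  45 → locker 3  [load 190/190]
  35 → locker 2  [load 185/190]
7 storage lockers opened.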